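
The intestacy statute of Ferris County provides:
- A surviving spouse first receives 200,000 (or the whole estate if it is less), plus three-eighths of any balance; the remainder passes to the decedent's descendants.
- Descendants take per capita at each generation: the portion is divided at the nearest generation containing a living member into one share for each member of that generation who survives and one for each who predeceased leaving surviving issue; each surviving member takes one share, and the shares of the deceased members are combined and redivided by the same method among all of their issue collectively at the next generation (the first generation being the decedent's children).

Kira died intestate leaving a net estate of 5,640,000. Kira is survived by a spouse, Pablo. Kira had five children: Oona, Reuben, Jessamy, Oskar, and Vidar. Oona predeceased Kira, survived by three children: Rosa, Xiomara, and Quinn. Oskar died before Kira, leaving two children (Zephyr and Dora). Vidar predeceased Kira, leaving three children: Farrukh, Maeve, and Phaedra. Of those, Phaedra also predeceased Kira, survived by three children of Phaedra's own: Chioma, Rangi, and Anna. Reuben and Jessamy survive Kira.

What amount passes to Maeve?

Maeve receives 255,000.

Pablo first takes 200,000, leaving a balance of 5,440,000. Pablo then takes three-eighths of the balance (2,040,000), for a total of 2,240,000. The remaining 3,400,000 passes to the descendants.
The descendants' portion (3,400,000) is divided at the children's generation into 5 shares of 680,000. Reuben and Jessamy each take 680,000. The 3 shares of the deceased (Oona, Oskar, and Vidar) are combined into a pool of 2,040,000.
That pool (2,040,000) is divided at the grandchildren's generation into 8 shares of 255,000. Rosa, Xiomara, Quinn, Zephyr, Dora, Farrukh, and Maeve each take 255,000. The remaining share for the deceased Phaedra (255,000) is carried to the next generation.
That pool (255,000) is divided at the great-grandchildren's generation equally among Chioma, Rangi, and Anna: 85,000 each.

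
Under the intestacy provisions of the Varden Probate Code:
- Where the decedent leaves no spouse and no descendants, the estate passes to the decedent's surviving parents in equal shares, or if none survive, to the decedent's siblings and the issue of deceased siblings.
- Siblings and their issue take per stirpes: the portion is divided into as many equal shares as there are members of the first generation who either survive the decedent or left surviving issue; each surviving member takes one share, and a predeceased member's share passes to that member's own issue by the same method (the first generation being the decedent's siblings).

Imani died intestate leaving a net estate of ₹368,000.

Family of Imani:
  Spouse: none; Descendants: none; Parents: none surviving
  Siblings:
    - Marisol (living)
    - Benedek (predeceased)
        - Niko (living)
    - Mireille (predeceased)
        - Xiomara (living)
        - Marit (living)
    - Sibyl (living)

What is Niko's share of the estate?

The entire ₹368,000 passes to the siblings and their issue.
That amount (₹368,000) is divided into 4 shares of ₹92,000: Marisol and Sibyl each take ₹92,000; Benedek's ₹92,000 share passes to Benedek's issue; Mireille's ₹92,000 share passes to Mireille's issue.
Benedek's share (₹92,000) passes entirely to Niko.
Mireille's share (₹92,000) is divided into 2 shares of ₹46,000: Xiomara and Marit each take ₹46,000.

Niko receives ₹92,000.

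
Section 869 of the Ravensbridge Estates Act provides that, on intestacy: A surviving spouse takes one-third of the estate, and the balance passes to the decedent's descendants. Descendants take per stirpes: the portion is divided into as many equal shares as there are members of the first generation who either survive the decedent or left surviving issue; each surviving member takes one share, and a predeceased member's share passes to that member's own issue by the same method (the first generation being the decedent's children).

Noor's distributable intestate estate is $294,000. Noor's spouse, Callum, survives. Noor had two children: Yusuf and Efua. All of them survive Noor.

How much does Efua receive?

Callum takes one-third of $294,000 = $98,000. The remaining $196,000 passes to the descendants.
The descendants' portion ($196,000) is divided into 2 shares of $98,000: Yusuf and Efua each take $98,000.

Efua receives $98,000.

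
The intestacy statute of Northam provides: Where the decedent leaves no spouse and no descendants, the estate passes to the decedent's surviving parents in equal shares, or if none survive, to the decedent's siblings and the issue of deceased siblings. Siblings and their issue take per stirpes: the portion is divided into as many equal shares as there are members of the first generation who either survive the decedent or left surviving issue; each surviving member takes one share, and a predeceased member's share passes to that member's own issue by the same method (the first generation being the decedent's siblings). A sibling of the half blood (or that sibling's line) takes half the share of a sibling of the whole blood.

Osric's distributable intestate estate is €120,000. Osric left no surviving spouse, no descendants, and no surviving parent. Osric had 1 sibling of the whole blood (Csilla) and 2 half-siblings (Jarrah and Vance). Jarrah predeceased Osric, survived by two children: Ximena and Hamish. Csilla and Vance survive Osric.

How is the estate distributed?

The entire €120,000 passes to the siblings and their issue.
Counting each half-blood sibling's line as half a unit, there are 2 units in €120,000, so one unit is €60,000. Whole-blood lines (Csilla) take €60,000 each; half-blood lines (Jarrah and Vance) take €30,000 each.
Jarrah's share (€30,000) is divided into 2 shares of €15,000: Ximena and Hamish each take €15,000.

Ximena: €15,000; Hamish: €15,000; Csilla: €60,000; Vance: €30,000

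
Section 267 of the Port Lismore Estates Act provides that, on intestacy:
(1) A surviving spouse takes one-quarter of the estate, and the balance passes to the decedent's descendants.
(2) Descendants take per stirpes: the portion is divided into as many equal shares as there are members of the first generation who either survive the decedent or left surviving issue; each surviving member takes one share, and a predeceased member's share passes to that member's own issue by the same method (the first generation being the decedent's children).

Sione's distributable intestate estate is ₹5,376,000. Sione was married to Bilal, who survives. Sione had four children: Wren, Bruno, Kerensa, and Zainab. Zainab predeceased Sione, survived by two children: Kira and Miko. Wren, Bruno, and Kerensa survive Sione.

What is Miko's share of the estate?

Miko receives ₹504,000.

Bilal takes one-quarter of ₹5,376,000 = ₹1,344,000. The remaining ₹4,032,000 passes to the descendants.
The descendants' portion (₹4,032,000) is divided into 4 shares of ₹1,008,000: Wren, Bruno, and Kerensa each take ₹1,008,000; Zainab's ₹1,008,000 share passes to Zainab's issue.
Zainab's share (₹1,008,000) is divided into 2 shares of ₹504,000: Kira and Miko each take ₹504,000.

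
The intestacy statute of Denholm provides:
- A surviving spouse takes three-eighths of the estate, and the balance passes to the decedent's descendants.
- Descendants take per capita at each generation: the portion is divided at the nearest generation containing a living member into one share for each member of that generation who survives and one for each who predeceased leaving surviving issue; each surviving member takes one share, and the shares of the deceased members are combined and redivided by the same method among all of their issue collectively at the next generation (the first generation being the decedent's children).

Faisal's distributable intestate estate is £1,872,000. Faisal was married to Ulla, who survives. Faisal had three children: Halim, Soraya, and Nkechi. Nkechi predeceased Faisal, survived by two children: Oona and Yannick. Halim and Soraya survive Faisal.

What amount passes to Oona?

Ulla takes three-eighths of £1,872,000 = £702,000. The remaining £1,170,000 passes to the descendants.
The descendants' portion (£1,170,000) is divided at the children's generation into 3 shares of £390,000. Halim and Soraya each take £390,000. The remaining share for the deceased Nkechi (£390,000) is carried to the next generation.
That pool (£390,000) is divided at the grandchildren's generation equally among Oona and Yannick: £195,000 each.

Oona receives £195,000.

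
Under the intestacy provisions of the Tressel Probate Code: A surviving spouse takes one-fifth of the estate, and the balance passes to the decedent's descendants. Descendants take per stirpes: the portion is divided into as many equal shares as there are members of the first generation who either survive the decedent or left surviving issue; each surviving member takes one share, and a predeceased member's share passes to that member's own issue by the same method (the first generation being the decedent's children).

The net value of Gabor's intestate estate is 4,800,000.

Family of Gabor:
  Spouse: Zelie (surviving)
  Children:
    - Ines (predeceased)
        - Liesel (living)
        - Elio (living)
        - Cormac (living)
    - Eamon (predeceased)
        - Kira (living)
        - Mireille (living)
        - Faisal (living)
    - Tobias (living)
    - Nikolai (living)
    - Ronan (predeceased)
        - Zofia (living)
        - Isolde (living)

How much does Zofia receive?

Zofia receives 384,000.

Zelie takes one-fifth of 4,800,000 = 960,000. The remaining 3,840,000 passes to the descendants.
The descendants' portion (3,840,000) is divided into 5 shares of 768,000: Tobias and Nikolai each take 768,000; Ines's 768,000 share passes to Ines's issue; Eamon's 768,000 share passes to Eamon's issue; Ronan's 768,000 share passes to Ronan's issue.
Ines's share (768,000) is divided into 3 shares of 256,000: Liesel, Elio, and Cormac each take 256,000.
Eamon's share (768,000) is divided into 3 shares of 256,000: Kira, Mireille, and Faisal each take 256,000.
Ronan's share (768,000) is divided into 2 shares of 384,000: Zofia and Isolde each take 384,000.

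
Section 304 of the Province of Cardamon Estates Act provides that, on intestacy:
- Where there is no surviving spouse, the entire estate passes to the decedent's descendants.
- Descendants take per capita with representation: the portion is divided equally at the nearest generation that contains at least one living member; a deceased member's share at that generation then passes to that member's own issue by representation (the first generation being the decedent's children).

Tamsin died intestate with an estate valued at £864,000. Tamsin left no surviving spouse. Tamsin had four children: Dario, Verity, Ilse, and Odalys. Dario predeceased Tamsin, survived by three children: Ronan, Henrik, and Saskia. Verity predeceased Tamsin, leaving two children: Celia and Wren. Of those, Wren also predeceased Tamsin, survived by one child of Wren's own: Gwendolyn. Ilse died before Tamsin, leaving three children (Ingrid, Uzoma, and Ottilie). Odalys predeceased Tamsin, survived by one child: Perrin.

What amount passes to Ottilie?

The entire £864,000 passes to the descendants.
No child survives, so the initial division is made at the grandchildren's generation.
That amount (£864,000) is divided into 9 shares of £96,000: Ronan, Henrik, Saskia, Celia, Ingrid, Uzoma, Ottilie, and Perrin each take £96,000; Wren's £96,000 share passes to Wren's issue.
Wren's share (£96,000) passes entirely to Gwendolyn.

Ottilie receives £96,000.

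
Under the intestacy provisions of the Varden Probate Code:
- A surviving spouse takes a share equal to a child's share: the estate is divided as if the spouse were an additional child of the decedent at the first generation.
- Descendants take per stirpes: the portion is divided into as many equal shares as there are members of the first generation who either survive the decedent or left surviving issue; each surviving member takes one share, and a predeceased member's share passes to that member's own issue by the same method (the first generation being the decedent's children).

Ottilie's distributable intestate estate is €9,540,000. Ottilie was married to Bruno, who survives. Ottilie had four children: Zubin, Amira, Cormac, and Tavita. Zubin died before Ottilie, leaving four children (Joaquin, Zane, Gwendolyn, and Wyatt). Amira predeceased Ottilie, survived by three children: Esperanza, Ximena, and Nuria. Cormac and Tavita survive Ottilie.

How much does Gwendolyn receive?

The spouse counts as an additional share at the children's level, so there are 5 primary shares of €1,908,000. Bruno takes one such share (€1,908,000).
The children's combined portion (€7,632,000) is divided into 4 shares of €1,908,000: Cormac and Tavita each take €1,908,000; Zubin's €1,908,000 share passes to Zubin's issue; Amira's €1,908,000 share passes to Amira's issue.
Zubin's share (€1,908,000) is divided into 4 shares of €477,000: Joaquin, Zane, Gwendolyn, and Wyatt each take €477,000.
Amira's share (€1,908,000) is divided into 3 shares of €636,000: Esperanza, Ximena, and Nuria each take €636,000.

Gwendolyn receives €477,000.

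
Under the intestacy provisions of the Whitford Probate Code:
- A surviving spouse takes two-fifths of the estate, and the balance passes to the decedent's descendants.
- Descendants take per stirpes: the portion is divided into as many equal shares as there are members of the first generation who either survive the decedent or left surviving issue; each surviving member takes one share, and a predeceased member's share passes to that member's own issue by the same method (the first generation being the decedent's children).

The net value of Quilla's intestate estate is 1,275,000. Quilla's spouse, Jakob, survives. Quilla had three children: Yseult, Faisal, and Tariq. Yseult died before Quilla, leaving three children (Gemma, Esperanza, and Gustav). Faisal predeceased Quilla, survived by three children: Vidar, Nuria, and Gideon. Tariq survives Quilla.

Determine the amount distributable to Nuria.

Nuria receives 85,000.

Jakob takes two-fifths of 1,275,000 = 510,000. The remaining 765,000 passes to the descendants.
The descendants' portion (765,000) is divided into 3 shares of 255,000: Tariq takes 255,000; Yseult's 255,000 share passes to Yseult's issue; Faisal's 255,000 share passes to Faisal's issue.
Yseult's share (255,000) is divided into 3 shares of 85,000: Gemma, Esperanza, and Gustav each take 85,000.
Faisal's share (255,000) is divided into 3 shares of 85,000: Vidar, Nuria, and Gideon each take 85,000.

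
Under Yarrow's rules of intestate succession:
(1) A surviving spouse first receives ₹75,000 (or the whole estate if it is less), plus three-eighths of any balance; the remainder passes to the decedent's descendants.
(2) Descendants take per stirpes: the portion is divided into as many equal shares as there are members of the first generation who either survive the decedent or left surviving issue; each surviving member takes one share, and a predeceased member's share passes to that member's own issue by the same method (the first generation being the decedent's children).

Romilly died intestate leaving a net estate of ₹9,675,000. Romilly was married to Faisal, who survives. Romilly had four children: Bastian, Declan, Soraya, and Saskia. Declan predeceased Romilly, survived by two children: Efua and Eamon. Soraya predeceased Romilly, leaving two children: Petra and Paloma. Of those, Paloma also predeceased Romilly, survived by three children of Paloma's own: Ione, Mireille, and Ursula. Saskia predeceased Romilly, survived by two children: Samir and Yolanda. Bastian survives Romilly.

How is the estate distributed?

Faisal first takes ₹75,000, leaving a balance of ₹9,600,000. Faisal then takes three-eighths of the balance (₹3,600,000), for a total of ₹3,675,000. The remaining ₹6,000,000 passes to the descendants.
The descendants' portion (₹6,000,000) is divided into 4 shares of ₹1,500,000: Bastian takes ₹1,500,000; Declan's ₹1,500,000 share passes to Declan's issue; Soraya's ₹1,500,000 share passes to Soraya's issue; Saskia's ₹1,500,000 share passes to Saskia's issue.
Declan's share (₹1,500,000) is divided into 2 shares of ₹750,000: Efua and Eamon each take ₹750,000.
Soraya's share (₹1,500,000) is divided into 2 shares of ₹750,000: Petra takes ₹750,000; Paloma's ₹750,000 share passes to Paloma's issue.
Paloma's share (₹750,000) is divided into 3 shares of ₹250,000: Ione, Mireille, and Ursula each take ₹250,000.
Saskia's share (₹1,500,000) is divided into 2 shares of ₹750,000: Samir and Yolanda each take ₹750,000.

Faisal: ₹3,675,000; Bastian: ₹1,500,000; Efua: ₹750,000; Eamon: ₹750,000; Petra: ₹750,000; Ione: ₹250,000; Mireille: ₹250,000; Ursula: ₹250,000; Samir: ₹750,000; Yolanda: ₹750,000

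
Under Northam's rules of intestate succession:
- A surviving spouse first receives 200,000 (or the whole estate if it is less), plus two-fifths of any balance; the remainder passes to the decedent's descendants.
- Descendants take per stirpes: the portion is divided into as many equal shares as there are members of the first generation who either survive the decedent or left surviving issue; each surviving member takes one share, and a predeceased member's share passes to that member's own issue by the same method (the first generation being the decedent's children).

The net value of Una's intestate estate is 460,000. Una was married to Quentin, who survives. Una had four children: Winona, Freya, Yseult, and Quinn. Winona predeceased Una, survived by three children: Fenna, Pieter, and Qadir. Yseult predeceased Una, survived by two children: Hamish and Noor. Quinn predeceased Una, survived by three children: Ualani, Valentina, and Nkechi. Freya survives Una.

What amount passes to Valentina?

Valentina receives 13,000.

Quentin first takes 200,000, leaving a balance of 260,000. Quentin then takes two-fifths of the balance (104,000), for a total of 304,000. The remaining 156,000 passes to the descendants.
The descendants' portion (156,000) is divided into 4 shares of 39,000: Freya takes 39,000; Winona's 39,000 share passes to Winona's issue; Yseult's 39,000 share passes to Yseult's issue; Quinn's 39,000 share passes to Quinn's issue.
Winona's share (39,000) is divided into 3 shares of 13,000: Fenna, Pieter, and Qadir each take 13,000.
Yseult's share (39,000) is divided into 2 shares of 19,500: Hamish and Noor each take 19,500.
Quinn's share (39,000) is divided into 3 shares of 13,000: Ualani, Valentina, and Nkechi each take 13,000.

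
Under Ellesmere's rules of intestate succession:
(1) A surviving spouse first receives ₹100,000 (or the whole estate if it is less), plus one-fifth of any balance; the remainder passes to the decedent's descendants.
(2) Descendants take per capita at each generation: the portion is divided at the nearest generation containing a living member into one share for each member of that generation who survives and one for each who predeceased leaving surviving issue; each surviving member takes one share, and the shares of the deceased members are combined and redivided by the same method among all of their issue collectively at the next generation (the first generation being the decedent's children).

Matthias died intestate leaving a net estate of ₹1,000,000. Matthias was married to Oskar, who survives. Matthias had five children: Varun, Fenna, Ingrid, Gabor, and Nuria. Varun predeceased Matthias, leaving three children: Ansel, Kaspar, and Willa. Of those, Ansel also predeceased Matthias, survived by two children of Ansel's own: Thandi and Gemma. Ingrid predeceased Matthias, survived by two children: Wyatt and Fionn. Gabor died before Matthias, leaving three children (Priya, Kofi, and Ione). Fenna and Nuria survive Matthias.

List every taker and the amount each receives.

Oskar: ₹280,000; Thandi: ₹27,000; Gemma: ₹27,000; Kaspar: ₹54,000; Willa: ₹54,000; Fenna: ₹144,000; Wyatt: ₹54,000; Fionn: ₹54,000; Priya: ₹54,000; Kofi: ₹54,000; Ione: ₹54,000; Nuria: ₹144,000

Oskar first takes ₹100,000, leaving a balance of ₹900,000. Oskar then takes one-fifth of the balance (₹180,000), for a total of ₹280,000. The remaining ₹720,000 passes to the descendants.
The descendants' portion (₹720,000) is divided at the children's generation into 5 shares of ₹144,000. Fenna and Nuria each take ₹144,000. The 3 shares of the deceased (Varun, Ingrid, and Gabor) are combined into a pool of ₹432,000.
That pool (₹432,000) is divided at the grandchildren's generation into 8 shares of ₹54,000. Kaspar, Willa, Wyatt, Fionn, Priya, Kofi, and Ione each take ₹54,000. The remaining share for the deceased Ansel (₹54,000) is carried to the next generation.
That pool (₹54,000) is divided at the great-grandchildren's generation equally among Thandi and Gemma: ₹27,000 each.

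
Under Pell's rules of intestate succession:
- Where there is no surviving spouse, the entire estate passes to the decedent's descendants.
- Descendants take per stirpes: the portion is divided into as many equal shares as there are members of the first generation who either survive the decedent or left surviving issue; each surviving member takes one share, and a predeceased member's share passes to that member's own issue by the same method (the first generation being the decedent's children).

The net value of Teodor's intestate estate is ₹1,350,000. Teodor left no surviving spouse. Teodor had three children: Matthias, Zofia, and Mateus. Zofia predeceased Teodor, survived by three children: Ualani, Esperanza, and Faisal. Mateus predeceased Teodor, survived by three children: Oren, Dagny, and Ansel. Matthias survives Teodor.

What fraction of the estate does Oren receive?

Oren receives 1/9 of the estate.

The entire ₹1,350,000 passes to the descendants.
That amount (₹1,350,000) is divided into 3 shares of ₹450,000: Matthias takes ₹450,000; Zofia's ₹450,000 share passes to Zofia's issue; Mateus's ₹450,000 share passes to Mateus's issue.
Zofia's share (₹450,000) is divided into 3 shares of ₹150,000: Ualani, Esperanza, and Faisal each take ₹150,000.
Mateus's share (₹450,000) is divided into 3 shares of ₹150,000: Oren, Dagny, and Ansel each take ₹150,000.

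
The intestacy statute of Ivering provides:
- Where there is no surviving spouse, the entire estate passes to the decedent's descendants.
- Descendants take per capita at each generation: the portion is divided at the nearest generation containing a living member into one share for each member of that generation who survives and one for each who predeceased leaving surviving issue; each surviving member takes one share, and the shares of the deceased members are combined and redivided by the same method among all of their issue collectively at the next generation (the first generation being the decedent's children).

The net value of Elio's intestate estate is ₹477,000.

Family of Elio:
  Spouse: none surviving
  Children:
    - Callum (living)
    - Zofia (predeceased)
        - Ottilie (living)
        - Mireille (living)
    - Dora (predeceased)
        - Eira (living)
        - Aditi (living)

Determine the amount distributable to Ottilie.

The entire ₹477,000 passes to the descendants.
That amount (₹477,000) is divided at the children's generation into 3 shares of ₹159,000. Callum takes ₹159,000. The 2 shares of the deceased (Zofia and Dora) are combined into a pool of ₹318,000.
That pool (₹318,000) is divided at the grandchildren's generation equally among Ottilie, Mireille, Eira, and Aditi: ₹79,500 each.

Ottilie receives ₹79,500.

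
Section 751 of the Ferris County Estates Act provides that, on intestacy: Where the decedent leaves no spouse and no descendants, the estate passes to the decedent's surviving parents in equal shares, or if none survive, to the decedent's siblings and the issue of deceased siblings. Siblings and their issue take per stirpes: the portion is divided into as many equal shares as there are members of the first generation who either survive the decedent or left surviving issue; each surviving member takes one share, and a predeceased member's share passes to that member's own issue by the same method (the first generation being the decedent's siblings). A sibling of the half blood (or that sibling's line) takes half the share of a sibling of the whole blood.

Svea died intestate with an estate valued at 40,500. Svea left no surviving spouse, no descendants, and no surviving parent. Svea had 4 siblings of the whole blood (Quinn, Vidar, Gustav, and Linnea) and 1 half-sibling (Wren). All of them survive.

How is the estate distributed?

Wren: 4,500; Quinn: 9,000; Vidar: 9,000; Gustav: 9,000; Linnea: 9,000

The entire 40,500 passes to the siblings and their issue.
Counting each half-blood sibling's line as half a unit, there are 9/2 units in 40,500, so one unit is 9,000. Whole-blood lines (Quinn, Vidar, Gustav, and Linnea) take 9,000 each; half-blood lines (Wren) take 4,500 each.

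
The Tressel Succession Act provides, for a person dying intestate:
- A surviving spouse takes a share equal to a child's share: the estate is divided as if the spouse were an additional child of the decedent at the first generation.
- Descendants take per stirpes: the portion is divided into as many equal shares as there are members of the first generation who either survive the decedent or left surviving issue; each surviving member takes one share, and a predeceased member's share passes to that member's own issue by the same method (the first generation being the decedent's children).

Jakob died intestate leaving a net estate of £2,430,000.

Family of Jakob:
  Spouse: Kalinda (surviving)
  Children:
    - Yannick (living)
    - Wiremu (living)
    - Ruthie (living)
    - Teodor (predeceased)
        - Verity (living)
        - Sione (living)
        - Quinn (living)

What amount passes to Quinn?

Quinn receives £162,000.

The spouse counts as an additional share at the children's level, so there are 5 primary shares of £486,000. Kalinda takes one such share (£486,000).
The children's combined portion (£1,944,000) is divided into 4 shares of £486,000: Yannick, Wiremu, and Ruthie each take £486,000; Teodor's £486,000 share passes to Teodor's issue.
Teodor's share (£486,000) is divided into 3 shares of £162,000: Verity, Sione, and Quinn each take £162,000.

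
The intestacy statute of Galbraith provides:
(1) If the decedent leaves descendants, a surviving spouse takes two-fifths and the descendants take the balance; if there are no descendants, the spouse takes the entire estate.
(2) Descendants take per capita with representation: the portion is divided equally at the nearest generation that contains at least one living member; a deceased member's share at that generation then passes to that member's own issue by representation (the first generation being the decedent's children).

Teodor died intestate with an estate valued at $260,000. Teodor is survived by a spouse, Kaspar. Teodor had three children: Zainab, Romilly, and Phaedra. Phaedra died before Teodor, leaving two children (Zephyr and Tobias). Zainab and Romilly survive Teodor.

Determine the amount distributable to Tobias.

Kaspar takes two-fifths of $260,000 = $104,000. The remaining $156,000 passes to the descendants.
The descendants' portion ($156,000) is divided into 3 shares of $52,000: Zainab and Romilly each take $52,000; Phaedra's $52,000 share passes to Phaedra's issue.
Phaedra's share ($52,000) is divided into 2 shares of $26,000: Zephyr and Tobias each take $26,000.

Tobias receives $26,000.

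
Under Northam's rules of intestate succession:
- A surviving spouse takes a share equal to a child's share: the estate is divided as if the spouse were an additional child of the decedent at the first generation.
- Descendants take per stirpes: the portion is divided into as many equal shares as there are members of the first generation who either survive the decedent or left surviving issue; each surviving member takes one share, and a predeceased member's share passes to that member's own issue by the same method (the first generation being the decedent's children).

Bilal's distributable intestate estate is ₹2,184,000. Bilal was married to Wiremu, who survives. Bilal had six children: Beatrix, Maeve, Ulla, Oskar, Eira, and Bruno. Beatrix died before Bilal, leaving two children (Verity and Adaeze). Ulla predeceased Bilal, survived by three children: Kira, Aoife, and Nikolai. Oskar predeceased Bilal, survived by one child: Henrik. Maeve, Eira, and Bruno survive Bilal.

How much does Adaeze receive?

The spouse counts as an additional share at the children's level, so there are 7 primary shares of ₹312,000. Wiremu takes one such share (₹312,000).
The children's combined portion (₹1,872,000) is divided into 6 shares of ₹312,000: Maeve, Eira, and Bruno each take ₹312,000; Beatrix's ₹312,000 share passes to Beatrix's issue; Ulla's ₹312,000 share passes to Ulla's issue; Oskar's ₹312,000 share passes to Oskar's issue.
Beatrix's share (₹312,000) is divided into 2 shares of ₹156,000: Verity and Adaeze each take ₹156,000.
Ulla's share (₹312,000) is divided into 3 shares of ₹104,000: Kira, Aoife, and Nikolai each take ₹104,000.
Oskar's share (₹312,000) passes entirely to Henrik.

Adaeze receives ₹156,000.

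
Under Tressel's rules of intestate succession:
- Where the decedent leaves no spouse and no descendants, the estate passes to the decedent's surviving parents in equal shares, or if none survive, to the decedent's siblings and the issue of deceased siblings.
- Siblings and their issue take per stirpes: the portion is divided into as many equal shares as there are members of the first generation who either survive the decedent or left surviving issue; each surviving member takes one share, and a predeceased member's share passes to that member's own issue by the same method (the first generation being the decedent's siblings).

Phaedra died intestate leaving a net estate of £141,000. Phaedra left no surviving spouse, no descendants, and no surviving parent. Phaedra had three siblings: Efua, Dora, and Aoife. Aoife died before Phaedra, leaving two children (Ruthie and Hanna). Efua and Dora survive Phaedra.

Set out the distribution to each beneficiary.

The entire £141,000 passes to the siblings and their issue.
That amount (£141,000) is divided into 3 shares of £47,000: Efua and Dora each take £47,000; Aoife's £47,000 share passes to Aoife's issue.
Aoife's share (£47,000) is divided into 2 shares of £23,500: Ruthie and Hanna each take £23,500.

Efua: £47,000; Dora: £47,000; Ruthie: £23,500; Hanna: £23,500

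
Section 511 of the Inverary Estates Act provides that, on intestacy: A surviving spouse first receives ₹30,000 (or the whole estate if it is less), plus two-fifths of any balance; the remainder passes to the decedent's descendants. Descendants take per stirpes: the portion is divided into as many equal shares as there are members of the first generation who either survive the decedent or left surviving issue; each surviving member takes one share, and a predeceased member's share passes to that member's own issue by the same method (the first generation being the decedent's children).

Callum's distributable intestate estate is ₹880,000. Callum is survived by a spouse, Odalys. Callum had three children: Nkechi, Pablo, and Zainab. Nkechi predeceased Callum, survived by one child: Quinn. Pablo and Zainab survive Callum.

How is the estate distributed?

Odalys first takes ₹30,000, leaving a balance of ₹850,000. Odalys then takes two-fifths of the balance (₹340,000), for a total of ₹370,000. The remaining ₹510,000 passes to the descendants.
The descendants' portion (₹510,000) is divided into 3 shares of ₹170,000: Pablo and Zainab each take ₹170,000; Nkechi's ₹170,000 share passes to Nkechi's issue.
Nkechi's share (₹170,000) passes entirely to Quinn.

Odalys: ₹370,000; Quinn: ₹170,000; Pablo: ₹170,000; Zainab: ₹170,000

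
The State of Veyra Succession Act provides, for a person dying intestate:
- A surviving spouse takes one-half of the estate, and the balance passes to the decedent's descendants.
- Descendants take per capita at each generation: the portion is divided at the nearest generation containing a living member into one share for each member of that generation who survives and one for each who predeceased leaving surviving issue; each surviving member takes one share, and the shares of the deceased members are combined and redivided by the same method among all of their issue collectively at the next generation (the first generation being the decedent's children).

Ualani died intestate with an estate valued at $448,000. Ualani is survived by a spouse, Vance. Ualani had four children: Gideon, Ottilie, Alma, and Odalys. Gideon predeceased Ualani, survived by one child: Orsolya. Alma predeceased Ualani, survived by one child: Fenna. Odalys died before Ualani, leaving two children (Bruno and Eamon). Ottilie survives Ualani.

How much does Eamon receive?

Eamon receives $42,000.

Vance takes one-half of $448,000 = $224,000. The remaining $224,000 passes to the descendants.
The descendants' portion ($224,000) is divided at the children's generation into 4 shares of $56,000. Ottilie takes $56,000. The 3 shares of the deceased (Gideon, Alma, and Odalys) are combined into a pool of $168,000.
That pool ($168,000) is divided at the grandchildren's generation equally among Orsolya, Fenna, Bruno, and Eamon: $42,000 each.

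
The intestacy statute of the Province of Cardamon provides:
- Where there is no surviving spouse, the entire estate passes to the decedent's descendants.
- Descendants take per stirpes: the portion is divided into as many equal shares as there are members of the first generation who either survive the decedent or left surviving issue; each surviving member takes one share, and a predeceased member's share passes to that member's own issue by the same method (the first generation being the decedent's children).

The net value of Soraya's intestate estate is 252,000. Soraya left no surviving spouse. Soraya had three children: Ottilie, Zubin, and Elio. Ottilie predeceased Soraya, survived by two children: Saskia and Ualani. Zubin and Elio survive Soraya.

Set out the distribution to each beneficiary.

Saskia: 42,000; Ualani: 42,000; Zubin: 84,000; Elio: 84,000

The entire 252,000 passes to the descendants.
That amount (252,000) is divided into 3 shares of 84,000: Zubin and Elio each take 84,000; Ottilie's 84,000 share passes to Ottilie's issue.
Ottilie's share (84,000) is divided into 2 shares of 42,000: Saskia and Ualani each take 42,000.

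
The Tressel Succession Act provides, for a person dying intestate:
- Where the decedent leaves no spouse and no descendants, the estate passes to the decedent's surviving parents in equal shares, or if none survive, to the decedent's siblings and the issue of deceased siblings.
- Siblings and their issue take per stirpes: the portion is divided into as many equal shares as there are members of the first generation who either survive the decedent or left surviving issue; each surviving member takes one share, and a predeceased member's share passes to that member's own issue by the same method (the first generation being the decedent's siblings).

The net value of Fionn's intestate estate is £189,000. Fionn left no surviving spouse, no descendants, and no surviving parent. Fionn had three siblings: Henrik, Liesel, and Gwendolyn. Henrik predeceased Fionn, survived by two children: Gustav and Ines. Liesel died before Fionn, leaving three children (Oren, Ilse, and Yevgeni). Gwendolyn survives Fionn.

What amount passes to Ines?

The entire £189,000 passes to the siblings and their issue.
That amount (£189,000) is divided into 3 shares of £63,000: Gwendolyn takes £63,000; Henrik's £63,000 share passes to Henrik's issue; Liesel's £63,000 share passes to Liesel's issue.
Henrik's share (£63,000) is divided into 2 shares of £31,500: Gustav and Ines each take £31,500.
Liesel's share (£63,000) is divided into 3 shares of £21,000: Oren, Ilse, and Yevgeni each take £21,000.

Ines receives £31,500.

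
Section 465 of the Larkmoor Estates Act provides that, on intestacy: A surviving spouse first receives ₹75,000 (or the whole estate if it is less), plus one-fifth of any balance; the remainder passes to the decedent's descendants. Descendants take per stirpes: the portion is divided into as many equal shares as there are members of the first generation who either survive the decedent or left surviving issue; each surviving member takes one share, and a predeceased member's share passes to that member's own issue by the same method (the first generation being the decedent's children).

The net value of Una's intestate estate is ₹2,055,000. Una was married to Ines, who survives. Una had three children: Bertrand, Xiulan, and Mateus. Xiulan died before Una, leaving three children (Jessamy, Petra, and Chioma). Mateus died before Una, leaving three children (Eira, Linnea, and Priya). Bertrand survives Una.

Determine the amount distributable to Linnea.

Linnea receives ₹176,000.

Ines first takes ₹75,000, leaving a balance of ₹1,980,000. Ines then takes one-fifth of the balance (₹396,000), for a total of ₹471,000. The remaining ₹1,584,000 passes to the descendants.
The descendants' portion (₹1,584,000) is divided into 3 shares of ₹528,000: Bertrand takes ₹528,000; Xiulan's ₹528,000 share passes to Xiulan's issue; Mateus's ₹528,000 share passes to Mateus's issue.
Xiulan's share (₹528,000) is divided into 3 shares of ₹176,000: Jessamy, Petra, and Chioma each take ₹176,000.
Mateus's share (₹528,000) is divided into 3 shares of ₹176,000: Eira, Linnea, and Priya each take ₹176,000.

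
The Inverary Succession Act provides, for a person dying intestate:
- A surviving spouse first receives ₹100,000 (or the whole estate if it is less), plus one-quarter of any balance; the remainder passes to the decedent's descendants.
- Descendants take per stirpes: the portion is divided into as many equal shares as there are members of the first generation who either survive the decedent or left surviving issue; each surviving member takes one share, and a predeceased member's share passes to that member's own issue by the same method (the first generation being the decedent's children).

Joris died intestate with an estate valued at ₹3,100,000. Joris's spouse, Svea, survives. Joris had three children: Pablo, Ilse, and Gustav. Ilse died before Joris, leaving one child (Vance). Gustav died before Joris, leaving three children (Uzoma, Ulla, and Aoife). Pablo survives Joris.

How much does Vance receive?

Vance receives ₹750,000.

Svea first takes ₹100,000, leaving a balance of ₹3,000,000. Svea then takes one-quarter of the balance (₹750,000), for a total of ₹850,000. The remaining ₹2,250,000 passes to the descendants.
The descendants' portion (₹2,250,000) is divided into 3 shares of ₹750,000: Pablo takes ₹750,000; Ilse's ₹750,000 share passes to Ilse's issue; Gustav's ₹750,000 share passes to Gustav's issue.
Ilse's share (₹750,000) passes entirely to Vance.
Gustav's share (₹750,000) is divided into 3 shares of ₹250,000: Uzoma, Ulla, and Aoife each take ₹250,000.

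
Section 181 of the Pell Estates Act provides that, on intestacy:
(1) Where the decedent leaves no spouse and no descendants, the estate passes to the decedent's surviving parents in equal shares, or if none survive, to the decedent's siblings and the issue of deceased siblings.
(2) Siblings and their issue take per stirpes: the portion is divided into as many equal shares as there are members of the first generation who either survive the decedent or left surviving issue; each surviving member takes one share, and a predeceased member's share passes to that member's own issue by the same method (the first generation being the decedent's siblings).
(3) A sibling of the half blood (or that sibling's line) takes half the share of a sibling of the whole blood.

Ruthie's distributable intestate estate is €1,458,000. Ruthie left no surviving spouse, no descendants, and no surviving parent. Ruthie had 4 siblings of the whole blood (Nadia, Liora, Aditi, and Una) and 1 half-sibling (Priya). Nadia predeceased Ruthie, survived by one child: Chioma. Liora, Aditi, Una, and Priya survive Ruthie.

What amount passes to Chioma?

The entire €1,458,000 passes to the siblings and their issue.
Counting each half-blood sibling's line as half a unit, there are 9/2 units in €1,458,000, so one unit is €324,000. Whole-blood lines (Nadia, Liora, Aditi, and Una) take €324,000 each; half-blood lines (Priya) take €162,000 each.
Nadia's share (€324,000) passes entirely to Chioma.

Chioma receives €324,000.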